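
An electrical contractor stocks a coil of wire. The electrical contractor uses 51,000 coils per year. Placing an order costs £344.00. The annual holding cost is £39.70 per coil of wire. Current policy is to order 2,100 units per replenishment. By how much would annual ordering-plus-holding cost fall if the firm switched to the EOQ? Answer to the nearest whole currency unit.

EOQ = √(2DS/H) = √(2 × 51,000 × 344 / 39.7) ≈ 940.12.
Cost at Q* = (D/Q*)S + (Q*/2)H = √(2DSH) ≈ £37,322.83.
Cost at Q = 2,100: (51,000/2,100)×344 + (2,100/2)×39.7 = £8,354.29 + £41,685.00 = £50,039.29.
Excess = £50,039.29 − £37,322.83 = £12,716.46.

Extra cost ≈ £12,716 per year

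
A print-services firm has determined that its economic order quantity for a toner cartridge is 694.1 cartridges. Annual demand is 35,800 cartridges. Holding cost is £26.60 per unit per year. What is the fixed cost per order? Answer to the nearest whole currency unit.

S ≈ £179

Invert the EOQ relation Q*² = 2DS/H.
From Q* = √(2DS/H): S = Q*²H / (2D) = 694.1² × 26.6 / (2 × 35,800) = 178.9834.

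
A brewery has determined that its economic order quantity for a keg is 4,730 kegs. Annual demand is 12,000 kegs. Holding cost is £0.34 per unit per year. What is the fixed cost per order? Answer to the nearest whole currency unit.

Squaring Q* = √(2DS/H) gives Q*² = 2DS/H.
From Q* = √(2DS/H): S = Q*²H / (2D) = 4,730² × 0.34 / (2 × 12,000) = 316.9494.

S ≈ £317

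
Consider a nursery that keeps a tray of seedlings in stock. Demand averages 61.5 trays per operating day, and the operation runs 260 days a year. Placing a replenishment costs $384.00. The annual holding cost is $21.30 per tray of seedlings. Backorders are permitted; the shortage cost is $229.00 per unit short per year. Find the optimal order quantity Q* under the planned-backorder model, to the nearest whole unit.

Annual demand D = 61.5 × 260 = 15,990.
With planned backorders, Q* = √(2DS/H) · √((H+B)/B).
√(2DS/H) = √(2 × 15,990 × 384 / 21.3) = 759.303.
√((H+B)/B) = √((21.3+229)/229) = 1.0455.
Q* ≈ 793.830.

Q* ≈ 794 trays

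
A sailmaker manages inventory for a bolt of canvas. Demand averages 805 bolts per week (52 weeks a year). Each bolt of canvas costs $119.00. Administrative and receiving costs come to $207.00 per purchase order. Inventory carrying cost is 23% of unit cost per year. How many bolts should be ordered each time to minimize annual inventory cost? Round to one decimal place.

Annual demand D = 805 × 52 = 41,860.
Holding cost H = 0.23 × $119.00 = $27.3700 per unit per year.
EOQ = √(2DS / H) = √(2 × 41,860 × 207 / 27.37).
= √(17,330,040 / 27.37) = √633,176.4706 ≈ 795.724.

Q* ≈ 795.7 bolts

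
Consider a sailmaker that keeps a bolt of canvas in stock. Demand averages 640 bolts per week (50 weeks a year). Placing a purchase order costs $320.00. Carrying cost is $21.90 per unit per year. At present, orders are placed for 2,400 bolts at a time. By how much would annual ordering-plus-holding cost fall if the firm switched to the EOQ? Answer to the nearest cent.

Annual demand D = 640 × 50 = 32,000.
EOQ = √(2DS/H) = √(2 × 32,000 × 320 / 21.9) ≈ 967.04.
Cost at Q* = (D/Q*)S + (Q*/2)H = √(2DSH) ≈ $21,178.10.
Cost at Q = 2,400: (32,000/2,400)×320 + (2,400/2)×21.9 = $4,266.67 + $26,280.00 = $30,546.67.
Excess = $30,546.67 − $21,178.10 = $9,368.56.

Extra cost ≈ $9,368.56 per year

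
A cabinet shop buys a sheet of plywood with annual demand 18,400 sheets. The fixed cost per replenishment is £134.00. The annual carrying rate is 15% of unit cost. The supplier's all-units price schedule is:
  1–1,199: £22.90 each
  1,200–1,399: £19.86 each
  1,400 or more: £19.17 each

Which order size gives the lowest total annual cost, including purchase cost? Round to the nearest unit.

Q* ≈ 1,400 sheets

Holding cost per unit per year at price C is H = 0.15·C.
For each price level, check whether its EOQ is feasible; otherwise the best quantity at that price is the breakpoint.
EOQ at £22.90 = 1198.2 (feasible in tier 1): TC = 18,400×£22.90 + (18,400/1198.2)×134 + (1198.2/2)×0.15×£22.90 = £425,475.66.
EOQ at £19.86 = 1286.6 (feasible in tier 2): TC = 18,400×£19.86 + (18,400/1286.6)×134 + (1286.6/2)×0.15×£19.86 = £369,256.76.
EOQ at £19.17 = 1309.5 < 1400, so use break Q=1400: TC = 18,400×£19.17 + (18,400/1400.0)×134 + (1400.0/2)×0.15×£19.17 = £356,501.99.
Lowest total cost is £356,501.99 at Q = 1400.0.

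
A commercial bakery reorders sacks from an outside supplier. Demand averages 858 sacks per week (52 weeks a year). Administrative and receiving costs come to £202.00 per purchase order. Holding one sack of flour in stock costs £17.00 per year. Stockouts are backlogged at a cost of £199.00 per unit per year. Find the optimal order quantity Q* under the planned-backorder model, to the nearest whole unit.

Q* ≈ 1,073 sacks

Annual demand D = 858 × 52 = 44,616.
With planned backorders, Q* = √(2DS/H) · √((H+B)/B).
√(2DS/H) = √(2 × 44,616 × 202 / 17) = 1029.702.
√((H+B)/B) = √((17+199)/199) = 1.0418.
Q* ≈ 1072.783.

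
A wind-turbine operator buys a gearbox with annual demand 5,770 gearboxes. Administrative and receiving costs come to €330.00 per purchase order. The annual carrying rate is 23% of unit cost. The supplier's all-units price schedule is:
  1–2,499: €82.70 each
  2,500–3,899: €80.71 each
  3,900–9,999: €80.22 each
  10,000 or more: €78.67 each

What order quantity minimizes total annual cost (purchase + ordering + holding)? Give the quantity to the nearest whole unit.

Holding cost per unit per year at price C is H = 0.23·C.
For each price level, check whether its EOQ is feasible; otherwise the best quantity at that price is the breakpoint.
EOQ at €82.70 = 447.4 (feasible in tier 1): TC = 5,770×€82.70 + (5,770/447.4)×330 + (447.4/2)×0.23×€82.70 = €485,689.92.
EOQ at €80.71 = 452.9 < 2500, so use break Q=2500: TC = 5,770×€80.71 + (5,770/2500.0)×330 + (2500.0/2)×0.23×€80.71 = €489,662.46.
EOQ at €80.22 = 454.3 < 3900, so use break Q=3900: TC = 5,770×€80.22 + (5,770/3900.0)×330 + (3900.0/2)×0.23×€80.22 = €499,336.30.
EOQ at €78.67 = 458.8 < 10000, so use break Q=10000: TC = 5,770×€78.67 + (5,770/10000.0)×330 + (10000.0/2)×0.23×€78.67 = €544,586.81.
Lowest total cost is €485,689.92 at Q = 447.4.

Q* ≈ 447 gearboxes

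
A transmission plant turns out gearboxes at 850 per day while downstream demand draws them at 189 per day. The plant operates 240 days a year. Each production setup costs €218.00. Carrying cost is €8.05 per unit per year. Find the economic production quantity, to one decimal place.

Annual demand D = 189 × 240 = 45,360.
Production build-up factor (1 − d/p) = 1 − 189/850 = 0.7776.
Q* = √(2DS / (H(1 − d/p))) = √(2 × 45,360 × 218 / (8.05 × 0.7776)).
= √(19,776,960 / 6.2601) ≈ 1777.422.

Q* ≈ 1,777.4 gearboxes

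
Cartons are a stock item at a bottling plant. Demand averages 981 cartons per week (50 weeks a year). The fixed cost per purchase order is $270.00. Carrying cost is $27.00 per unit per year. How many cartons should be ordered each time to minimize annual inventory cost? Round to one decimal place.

Q* ≈ 990.5 cartons

Annual demand D = 981 × 50 = 49,050.
EOQ = √(2DS / H) = √(2 × 49,050 × 270 / 27).
= √(26,487,000 / 27) = √981,000 ≈ 990.454.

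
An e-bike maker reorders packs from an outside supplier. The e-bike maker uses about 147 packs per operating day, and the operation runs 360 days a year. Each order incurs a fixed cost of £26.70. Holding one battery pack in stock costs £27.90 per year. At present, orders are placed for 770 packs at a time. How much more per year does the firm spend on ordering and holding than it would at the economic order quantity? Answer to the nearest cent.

Annual demand D = 147 × 360 = 52,920.
EOQ = √(2DS/H) = √(2 × 52,920 × 26.7 / 27.9) ≈ 318.26.
Cost at Q* = (D/Q*)S + (Q*/2)H = √(2DSH) ≈ £8,879.38.
Cost at Q = 770: (52,920/770)×26.7 + (770/2)×27.9 = £1,835.02 + £10,741.50 = £12,576.52.
Excess = £12,576.52 − £8,879.38 = £3,697.14.

Extra cost ≈ £3,697.14 per year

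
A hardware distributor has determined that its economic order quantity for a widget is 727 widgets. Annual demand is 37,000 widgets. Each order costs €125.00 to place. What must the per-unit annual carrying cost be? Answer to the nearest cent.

The basic EOQ model gives Q* = √(2DS/H); rearrange for the unknown.
From Q* = √(2DS/H): H = 2DS / Q*² = 2 × 37,000 × 125 / 727² = 17.5014.

H ≈ €17.50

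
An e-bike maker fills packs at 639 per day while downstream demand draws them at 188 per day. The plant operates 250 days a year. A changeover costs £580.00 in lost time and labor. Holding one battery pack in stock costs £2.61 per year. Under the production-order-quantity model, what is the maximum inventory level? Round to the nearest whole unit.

I_max ≈ 3,840 packs

Annual demand D = 188 × 250 = 47,000.
Production build-up factor (1 − d/p) = 1 − 188/639 = 0.7058.
Q* = √(2DS / (H(1 − d/p))) = √(2 × 47,000 × 580 / (2.61 × 0.7058)).
= √(54,520,000 / 1.8421) ≈ 5440.262.
Maximum inventory = Q*(1 − d/p) = 5440.262 × 0.7058 ≈ 3839.684.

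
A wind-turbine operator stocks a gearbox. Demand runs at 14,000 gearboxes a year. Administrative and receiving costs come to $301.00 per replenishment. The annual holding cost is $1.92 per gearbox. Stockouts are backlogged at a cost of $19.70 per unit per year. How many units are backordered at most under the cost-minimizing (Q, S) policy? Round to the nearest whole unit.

With planned backorders, Q* = √(2DS/H) · √((H+B)/B).
√(2DS/H) = √(2 × 14,000 × 301 / 1.92) = 2095.133.
√((H+B)/B) = √((1.92+19.7)/19.7) = 1.0476.
Q* ≈ 2194.858.
S* = Q* · H/(H+B) = 2194.858 × 1.92/21.62 ≈ 194.918.

S* ≈ 195 gearboxes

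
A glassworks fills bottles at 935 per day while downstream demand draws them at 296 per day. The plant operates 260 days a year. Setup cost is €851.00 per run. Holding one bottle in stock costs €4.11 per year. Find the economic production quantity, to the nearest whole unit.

Annual demand D = 296 × 260 = 76,960.
Production build-up factor (1 − d/p) = 1 − 296/935 = 0.6834.
Q* = √(2DS / (H(1 − d/p))) = √(2 × 76,960 × 851 / (4.11 × 0.6834)).
= √(130,985,920 / 2.8089) ≈ 6828.837.

Q* ≈ 6,829 bottles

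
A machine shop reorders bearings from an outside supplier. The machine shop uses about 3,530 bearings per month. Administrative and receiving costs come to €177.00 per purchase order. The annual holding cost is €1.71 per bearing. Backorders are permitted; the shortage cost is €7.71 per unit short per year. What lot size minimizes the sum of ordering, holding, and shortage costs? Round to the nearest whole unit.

Q* ≈ 3,273 bearings

Annual demand D = 3,530 × 12 = 42,360.
With planned backorders, Q* = √(2DS/H) · √((H+B)/B).
√(2DS/H) = √(2 × 42,360 × 177 / 1.71) = 2961.294.
√((H+B)/B) = √((1.71+7.71)/7.71) = 1.1053.
Q* ≈ 3273.255.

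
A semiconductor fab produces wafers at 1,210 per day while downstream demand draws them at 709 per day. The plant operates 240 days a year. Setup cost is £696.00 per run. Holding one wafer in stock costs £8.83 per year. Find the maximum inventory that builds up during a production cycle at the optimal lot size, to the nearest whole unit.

I_max ≈ 3,333 wafers

Annual demand D = 709 × 240 = 170,160.
Production build-up factor (1 − d/p) = 1 − 709/1,210 = 0.4140.
Q* = √(2DS / (H(1 − d/p))) = √(2 × 170,160 × 696 / (8.83 × 0.4140)).
= √(236,862,720 / 3.6561) ≈ 8048.998.
Maximum inventory = Q*(1 − d/p) = 8048.998 × 0.4140 ≈ 3332.684.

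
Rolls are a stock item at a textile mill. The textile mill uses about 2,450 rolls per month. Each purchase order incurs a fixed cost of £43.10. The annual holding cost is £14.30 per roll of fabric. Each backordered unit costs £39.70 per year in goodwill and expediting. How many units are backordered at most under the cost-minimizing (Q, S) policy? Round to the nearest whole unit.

Annual demand D = 2,450 × 12 = 29,400.
With planned backorders, Q* = √(2DS/H) · √((H+B)/B).
√(2DS/H) = √(2 × 29,400 × 43.1 / 14.3) = 420.978.
√((H+B)/B) = √((14.3+39.7)/39.7) = 1.1663.
Q* ≈ 490.977.
S* = Q* · H/(H+B) = 490.977 × 14.3/54 ≈ 130.018.

S* ≈ 130 rolls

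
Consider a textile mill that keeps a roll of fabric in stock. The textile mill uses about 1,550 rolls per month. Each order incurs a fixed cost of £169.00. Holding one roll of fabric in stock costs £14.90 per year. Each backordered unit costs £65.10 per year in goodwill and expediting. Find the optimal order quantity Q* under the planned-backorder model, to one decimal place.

Q* ≈ 720.1 rolls

Annual demand D = 1,550 × 12 = 18,600.
With planned backorders, Q* = √(2DS/H) · √((H+B)/B).
√(2DS/H) = √(2 × 18,600 × 169 / 14.9) = 649.564.
√((H+B)/B) = √((14.9+65.1)/65.1) = 1.1085.
Q* ≈ 720.072.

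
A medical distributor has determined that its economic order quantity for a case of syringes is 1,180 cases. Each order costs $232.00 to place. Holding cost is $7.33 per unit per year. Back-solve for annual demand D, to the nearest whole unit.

D ≈ 21,996 cases per year

The basic EOQ model gives Q* = √(2DS/H); rearrange for the unknown.
From Q* = √(2DS/H): D = Q*²H / (2S) = 1,180² × 7.33 / (2 × 232) = 21996.319.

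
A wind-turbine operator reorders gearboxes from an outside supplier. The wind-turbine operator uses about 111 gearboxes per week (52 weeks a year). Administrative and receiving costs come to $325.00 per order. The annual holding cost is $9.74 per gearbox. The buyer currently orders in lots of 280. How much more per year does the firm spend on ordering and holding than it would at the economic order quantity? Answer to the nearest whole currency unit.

Annual demand D = 111 × 52 = 5,772.
EOQ = √(2DS/H) = √(2 × 5,772 × 325 / 9.74) ≈ 620.64.
Cost at Q* = (D/Q*)S + (Q*/2)H = √(2DSH) ≈ $6,045.04.
Cost at Q = 280: (5,772/280)×325 + (280/2)×9.74 = $6,699.64 + $1,363.60 = $8,063.24.
Excess = $8,063.24 − $6,045.04 = $2,018.20.

Extra cost ≈ $2,018 per year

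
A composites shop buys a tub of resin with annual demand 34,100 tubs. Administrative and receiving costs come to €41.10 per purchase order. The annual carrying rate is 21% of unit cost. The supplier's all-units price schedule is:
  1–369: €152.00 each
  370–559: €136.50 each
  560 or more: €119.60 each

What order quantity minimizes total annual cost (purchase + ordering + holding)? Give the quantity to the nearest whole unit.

Q* ≈ 560 tubs

Holding cost per unit per year at price C is H = 0.21·C.
Candidates are each tier's EOQ (if it falls in that tier) and each price-break quantity.
EOQ at €152.00 = 296.3 (feasible in tier 1): TC = 34,100×€152.00 + (34,100/296.3)×41.1 + (296.3/2)×0.21×€152.00 = €5,192,658.99.
EOQ at €136.50 = 312.7 < 370, so use break Q=370: TC = 34,100×€136.50 + (34,100/370.0)×41.1 + (370.0/2)×0.21×€136.50 = €4,663,740.89.
EOQ at €119.60 = 334.1 < 560, so use break Q=560: TC = 34,100×€119.60 + (34,100/560.0)×41.1 + (560.0/2)×0.21×€119.60 = €4,087,895.18.
Lowest total cost is €4,087,895.18 at Q = 560.0.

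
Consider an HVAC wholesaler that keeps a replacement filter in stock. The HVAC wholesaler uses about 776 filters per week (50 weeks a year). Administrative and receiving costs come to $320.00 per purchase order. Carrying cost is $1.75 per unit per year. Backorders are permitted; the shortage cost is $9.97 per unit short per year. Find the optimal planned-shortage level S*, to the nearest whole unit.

Annual demand D = 776 × 50 = 38,800.
With planned backorders, Q* = √(2DS/H) · √((H+B)/B).
√(2DS/H) = √(2 × 38,800 × 320 / 1.75) = 3766.924.
√((H+B)/B) = √((1.75+9.97)/9.97) = 1.0842.
Q* ≈ 4084.163.
S* = Q* · H/(H+B) = 4084.163 × 1.75/11.72 ≈ 609.837.

S* ≈ 610 filters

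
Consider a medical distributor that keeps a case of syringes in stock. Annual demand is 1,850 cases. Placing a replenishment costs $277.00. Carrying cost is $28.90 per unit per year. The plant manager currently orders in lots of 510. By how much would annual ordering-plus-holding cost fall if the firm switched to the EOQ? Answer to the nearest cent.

EOQ = √(2DS/H) = √(2 × 1,850 × 277 / 28.9) ≈ 188.32.
Cost at Q* = (D/Q*)S + (Q*/2)H = √(2DSH) ≈ $5,442.39.
Cost at Q = 510: (1,850/510)×277 + (510/2)×28.9 = $1,004.80 + $7,369.50 = $8,374.30.
Excess = $8,374.30 − $5,442.39 = $2,931.91.

Extra cost ≈ $2,931.91 per year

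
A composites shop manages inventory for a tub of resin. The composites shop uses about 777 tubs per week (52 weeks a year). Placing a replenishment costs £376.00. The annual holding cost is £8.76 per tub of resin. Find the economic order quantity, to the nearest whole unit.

Q* ≈ 1,862 tubs

Annual demand D = 777 × 52 = 40,404.
EOQ = √(2DS / H) = √(2 × 40,404 × 376 / 8.76).
= √(30,383,808 / 8.76) = √3,468,471.2329 ≈ 1862.383.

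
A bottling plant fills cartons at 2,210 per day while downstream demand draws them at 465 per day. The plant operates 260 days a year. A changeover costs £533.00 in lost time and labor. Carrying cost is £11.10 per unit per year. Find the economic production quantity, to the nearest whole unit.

Q* ≈ 3,835 cartons

Annual demand D = 465 × 260 = 120,900.
Production build-up factor (1 − d/p) = 1 − 465/2,210 = 0.7896.
Q* = √(2DS / (H(1 − d/p))) = √(2 × 120,900 × 533 / (11.1 × 0.7896)).
= √(128,879,400 / 8.7645) ≈ 3834.676.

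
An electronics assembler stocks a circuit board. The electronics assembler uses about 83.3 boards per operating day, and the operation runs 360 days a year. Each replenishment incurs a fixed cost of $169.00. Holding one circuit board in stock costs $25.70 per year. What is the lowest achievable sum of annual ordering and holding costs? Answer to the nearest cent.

Annual demand D = 83.3 × 360 = 29,988.
Q* = √(2DS/H) = √(2 × 29,988 × 169 / 25.7) ≈ 628.01.
At Q*, ordering cost (D/Q*)S equals holding cost (Q*/2)H, each = √(DSH/2).
Minimum total = √(2DSH) = √(2 × 29,988 × 169 × 25.7) ≈ 16139.819.

TC* ≈ $16,139.82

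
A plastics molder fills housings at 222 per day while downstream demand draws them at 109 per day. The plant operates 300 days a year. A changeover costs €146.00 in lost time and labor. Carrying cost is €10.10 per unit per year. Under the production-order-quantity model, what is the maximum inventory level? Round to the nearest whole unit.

Annual demand D = 109 × 300 = 32,700.
Production build-up factor (1 − d/p) = 1 − 109/222 = 0.5090.
Q* = √(2DS / (H(1 − d/p))) = √(2 × 32,700 × 146 / (10.1 × 0.5090)).
= √(9,548,400 / 5.141) ≈ 1362.831.
Maximum inventory = Q*(1 − d/p) = 1362.831 × 0.5090 ≈ 693.693.

I_max ≈ 694 housings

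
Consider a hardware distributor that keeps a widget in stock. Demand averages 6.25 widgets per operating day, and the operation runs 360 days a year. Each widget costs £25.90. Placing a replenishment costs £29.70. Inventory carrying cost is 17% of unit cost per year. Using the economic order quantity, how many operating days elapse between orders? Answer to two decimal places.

T ≈ 27.88 days

Annual demand D = 6.25 × 360 = 2,250.
Holding cost H = 0.17 × £25.90 = £4.4030 per unit per year.
Q* = √(2DS/H) = √(2 × 2,250 × 29.7 / 4.403) ≈ 174.22.
Cycle time = Q*/D × 360 = 174.22 / 2,250 × 360 ≈ 27.876 days.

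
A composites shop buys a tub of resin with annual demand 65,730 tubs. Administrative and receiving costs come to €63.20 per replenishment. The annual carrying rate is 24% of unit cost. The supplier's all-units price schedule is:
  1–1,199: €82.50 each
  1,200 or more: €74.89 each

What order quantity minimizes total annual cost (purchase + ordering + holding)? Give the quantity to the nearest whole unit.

Holding cost per unit per year at price C is H = 0.24·C.
Candidates are each tier's EOQ (if it falls in that tier) and each price-break quantity.
EOQ at €82.50 = 647.8 (feasible in tier 1): TC = 65,730×€82.50 + (65,730/647.8)×63.2 + (647.8/2)×0.24×€82.50 = €5,435,550.90.
EOQ at €74.89 = 679.9 < 1200, so use break Q=1200: TC = 65,730×€74.89 + (65,730/1200.0)×63.2 + (1200.0/2)×0.24×€74.89 = €4,936,765.64.
Lowest total cost is €4,936,765.64 at Q = 1200.0.

Q* ≈ 1,200 tubs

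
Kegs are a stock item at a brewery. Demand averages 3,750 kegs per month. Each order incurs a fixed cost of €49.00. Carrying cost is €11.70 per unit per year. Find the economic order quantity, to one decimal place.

Q* ≈ 613.9 kegs

Annual demand D = 3,750 × 12 = 45,000.
EOQ = √(2DS / H) = √(2 × 45,000 × 49 / 11.7).
= √(4,410,000 / 11.7) = √376,923.0769 ≈ 613.941.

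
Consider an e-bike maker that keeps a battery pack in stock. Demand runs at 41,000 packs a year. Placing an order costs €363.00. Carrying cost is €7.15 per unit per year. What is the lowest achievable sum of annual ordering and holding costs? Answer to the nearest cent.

Q* = √(2DS/H) = √(2 × 41,000 × 363 / 7.15) ≈ 2040.36.
At the optimum the two cost components are equal, so total cost = 2·(Q*/2)H = Q*·H.
Minimum total = √(2DSH) = √(2 × 41,000 × 363 × 7.15) ≈ 14588.588.

TC* ≈ €14,588.59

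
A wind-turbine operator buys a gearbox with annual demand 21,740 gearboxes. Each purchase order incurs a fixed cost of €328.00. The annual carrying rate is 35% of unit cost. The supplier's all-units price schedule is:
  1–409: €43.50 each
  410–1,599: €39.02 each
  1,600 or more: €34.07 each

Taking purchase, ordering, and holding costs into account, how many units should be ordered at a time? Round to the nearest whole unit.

Holding cost per unit per year at price C is H = 0.35·C.
Evaluate total cost at each tier's feasible EOQ or, if the EOQ is below the tier, at the tier's minimum quantity.
Tier 1 (€43.50): EOQ = 967.8 exceeds tier's upper bound 409, so this tier is dominated.
EOQ at €39.02 = 1021.9 (feasible in tier 2): TC = 21,740×€39.02 + (21,740/1021.9)×328 + (1021.9/2)×0.35×€39.02 = €862,250.75.
EOQ at €34.07 = 1093.6 < 1600, so use break Q=1600: TC = 21,740×€34.07 + (21,740/1600.0)×328 + (1600.0/2)×0.35×€34.07 = €754,678.10.
Lowest total cost is €754,678.10 at Q = 1600.0.

Q* ≈ 1,600 gearboxes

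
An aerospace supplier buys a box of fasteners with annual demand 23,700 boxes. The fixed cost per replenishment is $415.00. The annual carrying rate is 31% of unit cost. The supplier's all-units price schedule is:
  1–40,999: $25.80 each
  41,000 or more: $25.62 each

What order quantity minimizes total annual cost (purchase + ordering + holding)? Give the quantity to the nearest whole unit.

Q* ≈ 1,568 boxes

Holding cost per unit per year at price C is H = 0.31·C.
Candidates are each tier's EOQ (if it falls in that tier) and each price-break quantity.
EOQ at $25.80 = 1568.3 (feasible in tier 1): TC = 23,700×$25.80 + (23,700/1568.3)×415 + (1568.3/2)×0.31×$25.80 = $624,003.07.
EOQ at $25.62 = 1573.8 < 41000, so use break Q=41000: TC = 23,700×$25.62 + (23,700/41000.0)×415 + (41000.0/2)×0.31×$25.62 = $770,248.99.
Lowest total cost is $624,003.07 at Q = 1568.3.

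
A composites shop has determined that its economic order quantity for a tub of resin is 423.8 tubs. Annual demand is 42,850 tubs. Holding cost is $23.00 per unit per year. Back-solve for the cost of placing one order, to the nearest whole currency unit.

Invert the EOQ relation Q*² = 2DS/H.
From Q* = √(2DS/H): S = Q*²H / (2D) = 423.8² × 23 / (2 × 42,850) = 48.2024.

S ≈ $48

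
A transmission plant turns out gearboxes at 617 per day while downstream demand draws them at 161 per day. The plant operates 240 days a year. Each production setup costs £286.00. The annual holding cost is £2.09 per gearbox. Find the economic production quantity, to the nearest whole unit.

Q* ≈ 3,783 gearboxes

Annual demand D = 161 × 240 = 38,640.
Production build-up factor (1 − d/p) = 1 − 161/617 = 0.7391.
Q* = √(2DS / (H(1 − d/p))) = √(2 × 38,640 × 286 / (2.09 × 0.7391)).
= √(22,102,080 / 1.5446) ≈ 3782.715.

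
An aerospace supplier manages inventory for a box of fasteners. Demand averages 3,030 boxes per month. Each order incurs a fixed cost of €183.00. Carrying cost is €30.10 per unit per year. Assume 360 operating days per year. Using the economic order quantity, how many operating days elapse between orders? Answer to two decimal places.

Annual demand D = 3,030 × 12 = 36,360.
Q* = √(2DS/H) = √(2 × 36,360 × 183 / 30.1) ≈ 664.92.
Cycle time = Q*/D × 360 = 664.92 / 36,360 × 360 ≈ 6.583 days.

T ≈ 6.58 days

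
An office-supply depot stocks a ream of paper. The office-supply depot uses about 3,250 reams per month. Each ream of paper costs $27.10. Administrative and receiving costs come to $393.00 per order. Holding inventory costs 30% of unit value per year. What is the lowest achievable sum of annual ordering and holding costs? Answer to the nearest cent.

TC* ≈ $15,786.61

Annual demand D = 3,250 × 12 = 39,000.
Holding cost H = 0.30 × $27.10 = $8.1300 per unit per year.
Q* = √(2DS/H) = √(2 × 39,000 × 393 / 8.13) ≈ 1941.77.
At Q*, ordering cost (D/Q*)S equals holding cost (Q*/2)H, each = √(DSH/2).
Minimum total = √(2DSH) = √(2 × 39,000 × 393 × 8.13) ≈ 15786.609.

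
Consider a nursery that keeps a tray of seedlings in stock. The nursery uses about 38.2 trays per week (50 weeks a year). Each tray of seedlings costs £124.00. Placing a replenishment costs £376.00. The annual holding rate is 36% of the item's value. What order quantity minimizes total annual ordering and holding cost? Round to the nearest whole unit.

Annual demand D = 38.2 × 50 = 1,910.
Holding cost H = 0.36 × £124.00 = £44.6400 per unit per year.
EOQ = √(2DS / H) = √(2 × 1,910 × 376 / 44.64).
= √(1,436,320 / 44.64) = √32,175.6272 ≈ 179.376.

Q* ≈ 179 trays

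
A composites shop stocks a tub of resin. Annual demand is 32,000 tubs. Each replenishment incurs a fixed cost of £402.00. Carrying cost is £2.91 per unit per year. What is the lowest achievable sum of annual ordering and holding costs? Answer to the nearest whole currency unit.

EOQ = √(2DS/H) = √(2 × 32,000 × 402 / 2.91) ≈ 2973.42.
At Q*, ordering cost (D/Q*)S equals holding cost (Q*/2)H, each = √(DSH/2).
Minimum total = √(2DSH) = √(2 × 32,000 × 402 × 2.91) ≈ 8652.657.

TC* ≈ £8,653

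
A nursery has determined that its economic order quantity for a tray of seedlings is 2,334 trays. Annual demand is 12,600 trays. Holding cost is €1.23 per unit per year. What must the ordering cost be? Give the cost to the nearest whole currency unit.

S ≈ €266

Squaring Q* = √(2DS/H) gives Q*² = 2DS/H.
From Q* = √(2DS/H): S = Q*²H / (2D) = 2,334² × 1.23 / (2 × 12,600) = 265.8926.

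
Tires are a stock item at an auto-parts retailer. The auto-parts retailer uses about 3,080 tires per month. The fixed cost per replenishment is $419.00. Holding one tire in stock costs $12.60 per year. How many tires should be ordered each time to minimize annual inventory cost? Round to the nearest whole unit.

Annual demand D = 3,080 × 12 = 36,960.
EOQ = √(2DS / H) = √(2 × 36,960 × 419 / 12.6).
= √(30,972,480 / 12.6) = √2,458,133.3333 ≈ 1567.844.

Q* ≈ 1,568 tires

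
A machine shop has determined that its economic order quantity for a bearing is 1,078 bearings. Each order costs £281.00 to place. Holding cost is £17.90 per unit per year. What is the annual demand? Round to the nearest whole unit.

D ≈ 37,013 bearings per year

Invert the EOQ relation Q*² = 2DS/H.
From Q* = √(2DS/H): D = Q*²H / (2S) = 1,078² × 17.9 / (2 × 281) = 37012.996.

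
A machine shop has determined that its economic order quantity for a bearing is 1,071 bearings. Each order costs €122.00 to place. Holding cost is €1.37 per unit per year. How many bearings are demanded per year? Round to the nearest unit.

The basic EOQ model gives Q* = √(2DS/H); rearrange for the unknown.
From Q* = √(2DS/H): D = Q*²H / (2S) = 1,071² × 1.37 / (2 × 122) = 6440.353.

D ≈ 6,440 bearings per year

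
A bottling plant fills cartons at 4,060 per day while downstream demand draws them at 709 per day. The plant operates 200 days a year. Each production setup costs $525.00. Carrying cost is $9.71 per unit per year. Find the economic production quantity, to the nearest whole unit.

Q* ≈ 4,310 cartons

Annual demand D = 709 × 200 = 141,800.
Production build-up factor (1 − d/p) = 1 − 709/4,060 = 0.8254.
Q* = √(2DS / (H(1 − d/p))) = √(2 × 141,800 × 525 / (9.71 × 0.8254)).
= √(148,890,000 / 8.0143) ≈ 4310.215.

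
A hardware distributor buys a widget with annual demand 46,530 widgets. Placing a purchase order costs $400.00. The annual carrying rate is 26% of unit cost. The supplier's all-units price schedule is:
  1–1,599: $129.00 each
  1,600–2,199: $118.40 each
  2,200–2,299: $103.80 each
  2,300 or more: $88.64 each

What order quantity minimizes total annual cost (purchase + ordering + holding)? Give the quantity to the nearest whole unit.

Holding cost per unit per year at price C is H = 0.26·C.
For each price level, check whether its EOQ is feasible; otherwise the best quantity at that price is the breakpoint.
EOQ at $129.00 = 1053.5 (feasible in tier 1): TC = 46,530×$129.00 + (46,530/1053.5)×400 + (1053.5/2)×0.26×$129.00 = $6,037,704.02.
EOQ at $118.40 = 1099.6 < 1600, so use break Q=1600: TC = 46,530×$118.40 + (46,530/1600.0)×400 + (1600.0/2)×0.26×$118.40 = $5,545,411.70.
EOQ at $103.80 = 1174.4 < 2200, so use break Q=2200: TC = 46,530×$103.80 + (46,530/2200.0)×400 + (2200.0/2)×0.26×$103.80 = $4,867,960.80.
EOQ at $88.64 = 1270.9 < 2300, so use break Q=2300: TC = 46,530×$88.64 + (46,530/2300.0)×400 + (2300.0/2)×0.26×$88.64 = $4,159,014.73.
Lowest total cost is $4,159,014.73 at Q = 2300.0.

Q* ≈ 2,300 widgets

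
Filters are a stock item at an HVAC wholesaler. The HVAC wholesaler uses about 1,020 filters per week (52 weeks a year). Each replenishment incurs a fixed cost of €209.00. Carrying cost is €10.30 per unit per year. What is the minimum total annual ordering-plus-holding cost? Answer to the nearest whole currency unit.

Annual demand D = 1,020 × 52 = 53,040.
EOQ = √(2DS/H) = √(2 × 53,040 × 209 / 10.3) ≈ 1467.14.
At Q*, ordering cost (D/Q*)S equals holding cost (Q*/2)H, each = √(DSH/2).
Minimum total = √(2DSH) = √(2 × 53,040 × 209 × 10.3) ≈ 15111.533.

TC* ≈ €15,112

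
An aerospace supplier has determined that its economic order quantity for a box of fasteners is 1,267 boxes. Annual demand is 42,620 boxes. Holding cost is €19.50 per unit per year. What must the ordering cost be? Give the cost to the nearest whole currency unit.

Squaring Q* = √(2DS/H) gives Q*² = 2DS/H.
From Q* = √(2DS/H): S = Q*²H / (2D) = 1,267² × 19.5 / (2 × 42,620) = 367.2353.

S ≈ €367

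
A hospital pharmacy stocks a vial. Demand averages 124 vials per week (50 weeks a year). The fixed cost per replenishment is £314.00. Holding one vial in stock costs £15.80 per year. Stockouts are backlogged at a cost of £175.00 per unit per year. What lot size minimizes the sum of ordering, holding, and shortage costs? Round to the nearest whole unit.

Annual demand D = 124 × 50 = 6,200.
With planned backorders, Q* = √(2DS/H) · √((H+B)/B).
√(2DS/H) = √(2 × 6,200 × 314 / 15.8) = 496.418.
√((H+B)/B) = √((15.8+175)/175) = 1.0442.
Q* ≈ 518.343.

Q* ≈ 518 vials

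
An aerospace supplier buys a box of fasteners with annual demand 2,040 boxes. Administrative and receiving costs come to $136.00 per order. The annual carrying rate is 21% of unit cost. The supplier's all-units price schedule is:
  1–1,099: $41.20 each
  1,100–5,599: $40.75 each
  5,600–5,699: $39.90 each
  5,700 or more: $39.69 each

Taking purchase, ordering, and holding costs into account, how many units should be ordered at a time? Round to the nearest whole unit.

Holding cost per unit per year at price C is H = 0.21·C.
For each price level, check whether its EOQ is feasible; otherwise the best quantity at that price is the breakpoint.
EOQ at $41.20 = 253.2 (feasible in tier 1): TC = 2,040×$41.20 + (2,040/253.2)×136 + (253.2/2)×0.21×$41.20 = $86,239.08.
EOQ at $40.75 = 254.6 < 1100, so use break Q=1100: TC = 2,040×$40.75 + (2,040/1100.0)×136 + (1100.0/2)×0.21×$40.75 = $88,088.84.
EOQ at $39.90 = 257.3 < 5600, so use break Q=5600: TC = 2,040×$39.90 + (2,040/5600.0)×136 + (5600.0/2)×0.21×$39.90 = $104,906.74.
EOQ at $39.69 = 258.0 < 5700, so use break Q=5700: TC = 2,040×$39.69 + (2,040/5700.0)×136 + (5700.0/2)×0.21×$39.69 = $104,770.74.
Lowest total cost is $86,239.08 at Q = 253.2.

Q* ≈ 253 boxes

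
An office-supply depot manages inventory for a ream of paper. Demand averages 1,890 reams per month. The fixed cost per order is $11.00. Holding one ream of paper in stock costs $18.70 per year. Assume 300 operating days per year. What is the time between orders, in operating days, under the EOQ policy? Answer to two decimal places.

Annual demand D = 1,890 × 12 = 22,680.
Q* = √(2DS/H) = √(2 × 22,680 × 11 / 18.7) ≈ 163.35.
Cycle time = Q*/D × 300 = 163.35 / 22,680 × 300 ≈ 2.161 days.

T ≈ 2.16 days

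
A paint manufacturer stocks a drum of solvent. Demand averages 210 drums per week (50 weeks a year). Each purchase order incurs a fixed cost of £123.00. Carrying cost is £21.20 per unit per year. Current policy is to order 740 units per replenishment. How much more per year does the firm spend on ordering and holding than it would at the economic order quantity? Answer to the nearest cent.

Extra cost ≈ £2,189.30 per year

Annual demand D = 210 × 50 = 10,500.
EOQ = √(2DS/H) = √(2 × 10,500 × 123 / 21.2) ≈ 349.06.
Cost at Q* = (D/Q*)S + (Q*/2)H = √(2DSH) ≈ £7,399.97.
Cost at Q = 740: (10,500/740)×123 + (740/2)×21.2 = £1,745.27 + £7,844.00 = £9,589.27.
Excess = £9,589.27 − £7,399.97 = £2,189.30.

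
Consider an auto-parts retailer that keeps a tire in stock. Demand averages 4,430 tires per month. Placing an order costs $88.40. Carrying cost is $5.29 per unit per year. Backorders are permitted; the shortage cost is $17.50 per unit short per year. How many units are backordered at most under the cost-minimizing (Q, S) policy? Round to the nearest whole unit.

S* ≈ 353 tires

Annual demand D = 4,430 × 12 = 53,160.
With planned backorders, Q* = √(2DS/H) · √((H+B)/B).
√(2DS/H) = √(2 × 53,160 × 88.4 / 5.29) = 1332.925.
√((H+B)/B) = √((5.29+17.5)/17.5) = 1.1412.
Q* ≈ 1521.104.
S* = Q* · H/(H+B) = 1521.104 × 5.29/22.79 ≈ 353.078.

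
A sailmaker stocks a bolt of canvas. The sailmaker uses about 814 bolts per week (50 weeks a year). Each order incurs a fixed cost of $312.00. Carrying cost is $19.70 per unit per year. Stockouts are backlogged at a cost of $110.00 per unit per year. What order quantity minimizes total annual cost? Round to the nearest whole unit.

Q* ≈ 1,233 bolts

Annual demand D = 814 × 50 = 40,700.
With planned backorders, Q* = √(2DS/H) · √((H+B)/B).
√(2DS/H) = √(2 × 40,700 × 312 / 19.7) = 1135.420.
√((H+B)/B) = √((19.7+110)/110) = 1.0859.
Q* ≈ 1232.906.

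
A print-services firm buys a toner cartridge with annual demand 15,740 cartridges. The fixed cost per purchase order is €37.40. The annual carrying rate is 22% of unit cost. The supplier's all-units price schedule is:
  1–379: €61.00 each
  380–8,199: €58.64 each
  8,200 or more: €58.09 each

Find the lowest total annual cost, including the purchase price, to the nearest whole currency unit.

TC* ≈ €926,994

Holding cost per unit per year at price C is H = 0.22·C.
Evaluate total cost at each tier's feasible EOQ or, if the EOQ is below the tier, at the tier's minimum quantity.
EOQ at €61.00 = 296.2 (feasible in tier 1): TC = 15,740×€61.00 + (15,740/296.2)×37.4 + (296.2/2)×0.22×€61.00 = €964,114.93.
EOQ at €58.64 = 302.1 < 380, so use break Q=380: TC = 15,740×€58.64 + (15,740/380.0)×37.4 + (380.0/2)×0.22×€58.64 = €926,993.90.
EOQ at €58.09 = 303.5 < 8200, so use break Q=8200: TC = 15,740×€58.09 + (15,740/8200.0)×37.4 + (8200.0/2)×0.22×€58.09 = €966,805.57.
Lowest total cost among the candidates is at Q = 380.0.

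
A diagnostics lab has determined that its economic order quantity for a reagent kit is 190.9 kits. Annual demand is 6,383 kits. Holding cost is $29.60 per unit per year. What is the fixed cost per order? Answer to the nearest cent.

S ≈ $84.50

Invert the EOQ relation Q*² = 2DS/H.
From Q* = √(2DS/H): S = Q*²H / (2D) = 190.9² × 29.6 / (2 × 6,383) = 84.4984.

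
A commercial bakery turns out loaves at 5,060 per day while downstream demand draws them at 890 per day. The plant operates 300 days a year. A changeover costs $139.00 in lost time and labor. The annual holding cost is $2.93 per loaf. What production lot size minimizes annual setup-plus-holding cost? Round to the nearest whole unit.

Annual demand D = 890 × 300 = 267,000.
Production build-up factor (1 − d/p) = 1 − 890/5,060 = 0.8241.
Q* = √(2DS / (H(1 − d/p))) = √(2 × 267,000 × 139 / (2.93 × 0.8241)).
= √(74,226,000 / 2.4146) ≈ 5544.360.

Q* ≈ 5,544 loaves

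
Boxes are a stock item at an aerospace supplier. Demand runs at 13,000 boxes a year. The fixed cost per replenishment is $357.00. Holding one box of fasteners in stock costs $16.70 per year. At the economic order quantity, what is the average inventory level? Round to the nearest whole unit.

Average inventory ≈ 373 boxes

Q* = √(2DS/H) = √(2 × 13,000 × 357 / 16.7) ≈ 745.53.
Average inventory = Q*/2 ≈ 745.53 / 2 = 372.763.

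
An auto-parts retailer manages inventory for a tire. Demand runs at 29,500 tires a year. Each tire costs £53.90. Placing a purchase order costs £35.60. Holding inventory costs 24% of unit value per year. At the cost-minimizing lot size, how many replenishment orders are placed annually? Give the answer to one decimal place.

N ≈ 73.2 orders per year

Holding cost H = 0.24 × £53.90 = £12.9360 per unit per year.
EOQ = √(2DS/H) = √(2 × 29,500 × 35.6 / 12.936) ≈ 402.95.
Orders per year = D / Q* = 29,500 / 402.95 ≈ 73.210.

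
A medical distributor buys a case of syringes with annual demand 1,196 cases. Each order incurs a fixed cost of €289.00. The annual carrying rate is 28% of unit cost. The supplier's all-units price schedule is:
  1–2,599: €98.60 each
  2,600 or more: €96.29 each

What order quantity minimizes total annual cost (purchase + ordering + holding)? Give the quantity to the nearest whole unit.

Q* ≈ 158 cases

Holding cost per unit per year at price C is H = 0.28·C.
Candidates are each tier's EOQ (if it falls in that tier) and each price-break quantity.
EOQ at €98.60 = 158.2 (feasible in tier 1): TC = 1,196×€98.60 + (1,196/158.2)×289 + (158.2/2)×0.28×€98.60 = €122,294.25.
EOQ at €96.29 = 160.1 < 2600, so use break Q=2600: TC = 1,196×€96.29 + (1,196/2600.0)×289 + (2600.0/2)×0.28×€96.29 = €150,345.34.
Lowest total cost is €122,294.25 at Q = 158.2.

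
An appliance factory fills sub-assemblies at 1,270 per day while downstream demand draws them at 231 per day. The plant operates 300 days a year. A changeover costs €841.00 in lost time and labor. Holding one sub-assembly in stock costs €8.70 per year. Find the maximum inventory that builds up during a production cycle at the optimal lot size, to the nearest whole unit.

Annual demand D = 231 × 300 = 69,300.
Production build-up factor (1 − d/p) = 1 − 231/1,270 = 0.8181.
Q* = √(2DS / (H(1 − d/p))) = √(2 × 69,300 × 841 / (8.7 × 0.8181)).
= √(116,562,600 / 7.1176) ≈ 4046.822.
Maximum inventory = Q*(1 − d/p) = 4046.822 × 0.8181 ≈ 3310.746.

I_max ≈ 3,311 sub-assemblies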